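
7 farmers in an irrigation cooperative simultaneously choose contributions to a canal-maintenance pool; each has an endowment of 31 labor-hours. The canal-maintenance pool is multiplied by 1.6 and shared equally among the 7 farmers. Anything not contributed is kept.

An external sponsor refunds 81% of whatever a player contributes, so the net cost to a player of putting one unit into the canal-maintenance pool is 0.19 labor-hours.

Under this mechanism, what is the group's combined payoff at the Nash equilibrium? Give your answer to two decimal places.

522.97 labor-hours

With the mechanism, a contributed unit returns (1.6/7) / 0.19 = 1.2030 per unit of net cost to the contributor — now above 1 — so contributing fully is weakly dominant for every player.
So the Nash equilibrium is full contribution by all 7; the group earns 7 × (31 × 0.81 + 1.6 × 31) = 522.97.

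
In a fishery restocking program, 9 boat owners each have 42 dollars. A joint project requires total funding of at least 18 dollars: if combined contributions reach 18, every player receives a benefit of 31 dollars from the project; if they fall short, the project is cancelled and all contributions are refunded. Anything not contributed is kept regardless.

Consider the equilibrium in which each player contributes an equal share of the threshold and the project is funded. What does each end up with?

71 dollars

Equal share of the threshold: 18/9 = 2.
At this profile no one gains by cutting their contribution: any cut drops the total below 18, the project is cancelled, contributions are refunded, and the deviator ends with 42, which is less than 42 − 2 + 31 = 71. Contributing more than 2 just wastes the excess. So contributing exactly 2 is a best response.
Each player's payoff: 42 − 2 + 31 = 71.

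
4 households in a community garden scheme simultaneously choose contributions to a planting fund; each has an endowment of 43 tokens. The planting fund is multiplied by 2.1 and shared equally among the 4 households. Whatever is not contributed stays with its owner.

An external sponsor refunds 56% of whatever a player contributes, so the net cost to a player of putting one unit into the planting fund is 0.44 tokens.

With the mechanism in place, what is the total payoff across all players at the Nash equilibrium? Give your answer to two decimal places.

457.52 tokens

Under the mechanism each unit contributed yields (2.1/4) / 0.44 = 1.1932 back to its contributor per unit of net cost, which exceeds 1, making full contribution the dominant choice for everyone.
So the Nash equilibrium is full contribution by all 4; the group earns 4 × (43 × 0.56 + 2.1 × 43) = 457.52.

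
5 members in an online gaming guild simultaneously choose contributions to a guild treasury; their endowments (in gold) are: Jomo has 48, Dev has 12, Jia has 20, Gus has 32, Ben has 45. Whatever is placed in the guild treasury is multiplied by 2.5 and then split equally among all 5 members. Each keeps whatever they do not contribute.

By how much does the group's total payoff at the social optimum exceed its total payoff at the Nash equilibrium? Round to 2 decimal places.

The private return per contributed unit is 2.5/5 = 0.5000 < 1 for every player regardless of endowment, so the Nash equilibrium is zero contribution and the group total is Σ E_j = 48 + 12 + 20 + 32 + 45 = 157.
Each contributed unit returns 2.500 to the group, so the social optimum is full contribution by everyone: group total = 2.500 × 157 = 392.50.
Efficiency loss = (2.500 − 1) × 157 = 235.50.

235.50 gold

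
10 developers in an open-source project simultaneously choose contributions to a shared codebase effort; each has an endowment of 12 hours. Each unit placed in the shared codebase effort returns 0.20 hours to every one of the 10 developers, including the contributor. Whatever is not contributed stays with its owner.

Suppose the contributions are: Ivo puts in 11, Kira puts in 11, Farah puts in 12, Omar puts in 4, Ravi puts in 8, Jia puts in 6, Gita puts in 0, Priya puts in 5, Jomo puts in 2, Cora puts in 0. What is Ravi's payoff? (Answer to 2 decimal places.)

15.80 hours

Total contributed: 11 + 11 + 12 + 4 + 8 + 6 + 0 + 5 + 2 + 0 = 59.
Each receives 0.20 × 59 = 11.80 from the shared codebase effort.
Ravi keeps 12 − 8 = 4, so Ravi's payoff is 4 + 11.80 = 15.80.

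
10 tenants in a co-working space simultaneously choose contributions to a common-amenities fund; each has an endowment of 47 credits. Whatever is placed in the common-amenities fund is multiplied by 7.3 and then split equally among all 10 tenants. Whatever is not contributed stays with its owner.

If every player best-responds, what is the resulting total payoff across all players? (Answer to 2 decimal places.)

Each contributed unit returns 7.3/10 = 0.7300 to its contributor — below 1 — so contributing 0 is dominant for every player. At the Nash equilibrium everyone keeps their 47, and the group total is 10 × 47 = 470.

470.00 credits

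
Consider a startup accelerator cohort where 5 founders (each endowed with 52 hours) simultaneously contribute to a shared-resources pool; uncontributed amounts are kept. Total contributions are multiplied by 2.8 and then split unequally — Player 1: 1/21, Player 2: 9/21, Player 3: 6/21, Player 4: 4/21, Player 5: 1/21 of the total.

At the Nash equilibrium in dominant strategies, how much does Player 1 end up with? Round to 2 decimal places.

Player j's private return per contributed unit is 2.8 × (j's share). Contributing is weakly dominant for j when that share is at least 1/2.8 = 0.3571, and contributing 0 is dominant otherwise.
The only share above 0.3571 is Player 2's 9/21, contributing 52; the remaining 4 contribute 0. Total contributed: 52.
Player 1 keeps 52 and receives 2.8 × 52 × 1/21 = 6.93 from the shared-resources pool, for a payoff of 58.93.

58.93 hours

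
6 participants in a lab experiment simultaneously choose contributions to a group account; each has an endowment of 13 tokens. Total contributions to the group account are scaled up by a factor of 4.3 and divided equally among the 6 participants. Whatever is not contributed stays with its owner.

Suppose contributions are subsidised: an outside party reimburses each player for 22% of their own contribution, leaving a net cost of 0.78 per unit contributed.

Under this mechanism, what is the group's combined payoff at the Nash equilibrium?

78.00 tokens

The effective private return is (4.3/6) / 0.78 = 0.9188, which is still under 1, so the mechanism doesn't change anyone's dominant strategy: zero contribution.
At the Nash equilibrium no one contributes; group total payoff = 6 × 13 = 78.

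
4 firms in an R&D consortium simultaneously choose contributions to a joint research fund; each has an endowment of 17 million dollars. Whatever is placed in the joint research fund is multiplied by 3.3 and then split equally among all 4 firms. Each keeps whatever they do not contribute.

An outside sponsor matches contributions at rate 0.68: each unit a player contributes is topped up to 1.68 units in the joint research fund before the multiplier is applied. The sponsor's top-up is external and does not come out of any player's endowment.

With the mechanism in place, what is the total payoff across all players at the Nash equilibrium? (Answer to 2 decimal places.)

376.99 million dollars

Under the mechanism each unit contributed yields 3.3 × 1.68 / 4 = 1.3860 back to its contributor per unit of net cost, which exceeds 1, making full contribution the dominant choice for everyone.
At the Nash equilibrium everyone contributes 17. Group total payoff = 3.3 × 1.68 × 68 = 376.99.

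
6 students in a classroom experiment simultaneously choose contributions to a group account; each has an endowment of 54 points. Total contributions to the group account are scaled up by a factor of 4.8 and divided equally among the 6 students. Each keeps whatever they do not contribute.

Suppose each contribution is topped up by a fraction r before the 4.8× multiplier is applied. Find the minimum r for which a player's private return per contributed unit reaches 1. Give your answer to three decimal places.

With matching at rate r, one contributed unit becomes (1 + r) in the group account and returns 4.8 × (1 + r) / 6 to the contributor.
Setting this equal to 1: 1 + r = 6/4.8 = 1.2500.
So the minimum matching rate is r = 1.2500 − 1 = 0.250.

0.250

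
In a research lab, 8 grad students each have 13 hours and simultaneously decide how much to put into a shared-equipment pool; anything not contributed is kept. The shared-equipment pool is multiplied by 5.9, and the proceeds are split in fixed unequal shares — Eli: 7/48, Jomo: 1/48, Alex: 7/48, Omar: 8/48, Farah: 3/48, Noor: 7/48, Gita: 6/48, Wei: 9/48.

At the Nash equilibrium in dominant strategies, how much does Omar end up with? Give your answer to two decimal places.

25.78 hours

For player j, contributing a unit is worthwhile iff 5.9 × (j's share) ≥ 1, i.e. iff j's share is at least 0.1695.
The only share above 0.1695 is Wei's 9/48, contributing 13; the remaining 7 contribute 0. Total contributed: 13.
Omar keeps 13 and receives 5.9 × 13 × 8/48 = 12.78 from the shared-equipment pool, for a payoff of 25.78.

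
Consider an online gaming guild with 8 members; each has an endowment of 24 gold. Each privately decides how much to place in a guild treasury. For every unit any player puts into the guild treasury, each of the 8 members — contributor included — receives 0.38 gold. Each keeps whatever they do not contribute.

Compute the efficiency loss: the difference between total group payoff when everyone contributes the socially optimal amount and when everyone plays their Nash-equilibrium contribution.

The private return per contributed unit is 0.38 < 1, so contributing 0 is dominant for every player. At the Nash equilibrium everyone keeps their 24, and the group total is 8 × 24 = 192.
Each contributed unit returns 3.040 to the group as a whole (0.38 to each of 8 players), which exceeds 1, so the social optimum is full contribution: group total = 3.040 × 192 = 583.68.
Efficiency loss = 583.68 − 192 = 391.68.

391.68 gold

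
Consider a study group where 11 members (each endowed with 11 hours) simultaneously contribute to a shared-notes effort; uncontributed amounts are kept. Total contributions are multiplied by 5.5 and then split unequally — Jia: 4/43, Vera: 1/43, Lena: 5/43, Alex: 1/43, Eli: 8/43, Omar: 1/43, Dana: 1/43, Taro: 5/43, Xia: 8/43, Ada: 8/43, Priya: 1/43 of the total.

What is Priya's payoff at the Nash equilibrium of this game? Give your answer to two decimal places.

15.22 hours

For player j, contributing a unit is worthwhile iff 5.5 × (j's share) ≥ 1, i.e. iff j's share is at least 0.1818.
The shares above 0.1818 belong to Eli, Xia and Ada, contributing 11 each; the remaining 8 contribute 0. Total contributed: 33.
Priya keeps 11 and receives 5.5 × 33 × 1/43 = 4.22 from the shared-notes effort, for a payoff of 15.22.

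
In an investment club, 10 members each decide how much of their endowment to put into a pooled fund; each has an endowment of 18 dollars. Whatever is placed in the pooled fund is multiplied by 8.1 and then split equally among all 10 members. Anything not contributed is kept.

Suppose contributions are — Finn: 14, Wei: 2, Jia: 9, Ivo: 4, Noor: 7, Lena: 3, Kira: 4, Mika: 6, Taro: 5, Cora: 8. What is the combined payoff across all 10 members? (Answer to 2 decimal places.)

620.20 dollars

Total contributed: 14 + 2 + 9 + 4 + 7 + 3 + 4 + 6 + 5 + 8 = 62; total kept: 10 × 18 − 62 = 118.
The pooled fund pays out 8.1 × 62 = 502.20 in aggregate.
Group total = 118 + 502.20 = 620.20.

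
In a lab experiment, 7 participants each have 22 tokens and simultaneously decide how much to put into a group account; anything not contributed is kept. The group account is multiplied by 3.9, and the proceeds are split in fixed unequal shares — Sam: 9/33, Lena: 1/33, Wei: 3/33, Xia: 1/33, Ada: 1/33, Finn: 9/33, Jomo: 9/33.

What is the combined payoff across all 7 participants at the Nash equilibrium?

Player j's private return per contributed unit is 3.9 × (j's share). Contributing is weakly dominant for j when that share is at least 1/3.9 = 0.2564, and contributing 0 is dominant otherwise.
Sam, Finn and Jomo are above the threshold, contributing 22 each; the remaining 4 contribute 0. Total contributed: 66.
The group account pays out 3.9 × 66 = 257.40 in total (split across the unequal shares, but the aggregate is all that matters for the group sum).
The 4 free-riders keep 22 each, adding 88. Group total = 88 + 257.40 = 345.40.

345.40 tokens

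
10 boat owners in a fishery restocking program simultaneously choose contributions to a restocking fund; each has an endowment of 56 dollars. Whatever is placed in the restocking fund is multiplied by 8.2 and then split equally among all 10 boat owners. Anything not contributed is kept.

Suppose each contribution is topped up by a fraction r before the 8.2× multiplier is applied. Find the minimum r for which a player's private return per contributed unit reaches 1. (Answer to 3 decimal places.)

With matching at rate r, one contributed unit becomes (1 + r) in the restocking fund and returns 8.2 × (1 + r) / 10 to the contributor.
Setting this equal to 1: 1 + r = 10/8.2 = 1.2195.
So the minimum matching rate is r = 1.2195 − 1 = 0.220.

0.220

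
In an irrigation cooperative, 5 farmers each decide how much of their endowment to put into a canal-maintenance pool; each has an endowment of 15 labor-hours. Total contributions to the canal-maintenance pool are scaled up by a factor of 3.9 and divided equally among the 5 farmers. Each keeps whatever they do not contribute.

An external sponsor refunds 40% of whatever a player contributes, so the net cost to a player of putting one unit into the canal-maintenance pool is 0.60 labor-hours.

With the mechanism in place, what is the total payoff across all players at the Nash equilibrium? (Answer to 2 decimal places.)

322.50 labor-hours

With the mechanism, a contributed unit returns (3.9/5) / 0.60 = 1.3000 per unit of net cost to the contributor — now above 1 — so contributing fully is weakly dominant for every player.
So the Nash equilibrium is full contribution by all 5; the group earns 5 × (15 × 0.40 + 3.9 × 15) = 322.50.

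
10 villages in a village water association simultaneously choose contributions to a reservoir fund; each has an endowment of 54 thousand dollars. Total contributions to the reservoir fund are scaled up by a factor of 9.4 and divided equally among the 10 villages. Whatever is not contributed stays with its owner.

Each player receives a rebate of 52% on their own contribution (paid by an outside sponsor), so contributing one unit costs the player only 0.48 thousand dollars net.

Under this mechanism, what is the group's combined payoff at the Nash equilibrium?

5356.80 thousand dollars

Under the mechanism each unit contributed yields (9.4/10) / 0.48 = 1.9583 back to its contributor per unit of net cost, which exceeds 1, making full contribution the dominant choice for everyone.
So the Nash equilibrium is full contribution by all 10; the group earns 10 × (54 × 0.52 + 9.4 × 54) = 5356.80.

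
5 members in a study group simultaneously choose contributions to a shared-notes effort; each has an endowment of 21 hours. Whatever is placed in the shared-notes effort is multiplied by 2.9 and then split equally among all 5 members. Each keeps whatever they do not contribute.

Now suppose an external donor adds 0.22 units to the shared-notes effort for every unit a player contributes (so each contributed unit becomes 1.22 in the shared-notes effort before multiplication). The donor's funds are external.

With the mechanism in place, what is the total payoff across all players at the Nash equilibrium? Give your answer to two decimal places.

With the mechanism, a contributed unit returns 2.9 × 1.22 / 5 = 0.7076 per unit of net cost — still below 1 — so contributing 0 remains dominant for every player.
At the Nash equilibrium no one contributes; group total payoff = 5 × 21 = 105.

105.00 hours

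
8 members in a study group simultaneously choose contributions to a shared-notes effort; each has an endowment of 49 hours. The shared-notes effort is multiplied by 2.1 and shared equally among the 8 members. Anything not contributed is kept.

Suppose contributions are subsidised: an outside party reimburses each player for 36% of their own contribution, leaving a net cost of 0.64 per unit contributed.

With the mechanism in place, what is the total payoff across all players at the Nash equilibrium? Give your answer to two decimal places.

392.00 hours

With the mechanism, a contributed unit returns (2.1/8) / 0.64 = 0.4102 per unit of net cost — still below 1 — so contributing 0 remains dominant for every player.
At the Nash equilibrium no one contributes; group total payoff = 8 × 49 = 392.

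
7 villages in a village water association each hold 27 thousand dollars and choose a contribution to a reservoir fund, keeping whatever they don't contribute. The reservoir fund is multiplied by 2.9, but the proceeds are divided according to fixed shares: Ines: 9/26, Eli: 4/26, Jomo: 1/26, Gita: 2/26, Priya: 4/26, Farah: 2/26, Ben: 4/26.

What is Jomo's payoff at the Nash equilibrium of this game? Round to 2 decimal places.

Each unit j contributes comes back to j as 2.9 × (j's share), so j prefers to contribute only if that share exceeds 1/2.9 = 0.3448; otherwise keeping the unit dominates.
Only Ines (9/26) clears that bar, contributing 27; the remaining 6 contribute 0. Total contributed: 27.
Jomo keeps 27 and receives 2.9 × 27 × 1/26 = 3.01 from the reservoir fund, for a payoff of 30.01.

30.01 thousand dollars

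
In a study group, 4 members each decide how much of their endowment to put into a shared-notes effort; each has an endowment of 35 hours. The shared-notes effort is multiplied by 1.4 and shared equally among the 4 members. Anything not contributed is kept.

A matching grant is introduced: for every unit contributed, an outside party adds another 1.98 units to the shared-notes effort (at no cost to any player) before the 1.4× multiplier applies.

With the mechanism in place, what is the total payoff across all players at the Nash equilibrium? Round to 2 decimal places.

With the mechanism, a contributed unit returns 1.4 × 2.98 / 4 = 1.0430 per unit of net cost to the contributor — now above 1 — so contributing fully is weakly dominant for every player.
At the Nash equilibrium everyone contributes 35. Group total payoff = 1.4 × 2.98 × 140 = 584.08.

584.08 hours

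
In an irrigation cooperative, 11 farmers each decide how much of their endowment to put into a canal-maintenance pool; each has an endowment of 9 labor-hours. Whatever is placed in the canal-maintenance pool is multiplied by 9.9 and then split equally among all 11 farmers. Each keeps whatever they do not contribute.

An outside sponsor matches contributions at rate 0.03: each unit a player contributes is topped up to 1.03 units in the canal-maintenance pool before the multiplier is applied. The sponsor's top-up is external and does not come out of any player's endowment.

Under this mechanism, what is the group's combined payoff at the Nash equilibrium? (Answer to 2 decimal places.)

99.00 labor-hours

Even with the mechanism, each unit contributed returns only 9.9 × 1.03 / 11 = 0.9270 per unit of net cost, so contributing nothing is still dominant.
At the Nash equilibrium no one contributes; group total payoff = 11 × 9 = 99.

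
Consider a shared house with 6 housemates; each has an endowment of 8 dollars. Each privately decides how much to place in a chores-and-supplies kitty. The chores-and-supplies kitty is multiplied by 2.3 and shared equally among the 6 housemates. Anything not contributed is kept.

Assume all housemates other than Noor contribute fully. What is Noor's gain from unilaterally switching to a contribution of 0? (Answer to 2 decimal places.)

4.93 dollars

Switching from a contribution of 8 to 0 lets Noor keep an extra 8 dollars, but lowers the chores-and-supplies kitty by 8, which costs Noor their own share of that drop: 2.3/6 × 8 = 3.07.
Net gain = 8 − 3.07 = 4.93. The private return per contributed unit (0.3833) is below 1, so free-riding is indeed the best response regardless of what the others do.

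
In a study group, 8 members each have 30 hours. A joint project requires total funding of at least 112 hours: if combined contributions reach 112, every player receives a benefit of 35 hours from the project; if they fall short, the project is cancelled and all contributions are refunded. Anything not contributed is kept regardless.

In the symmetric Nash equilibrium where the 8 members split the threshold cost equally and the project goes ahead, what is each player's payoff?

Equal share of the threshold: 112/8 = 14.
At this profile no one gains by cutting their contribution: any cut drops the total below 112, the project is cancelled, contributions are refunded, and the deviator ends with 30, which is less than 30 − 14 + 35 = 51. Contributing more than 14 just wastes the excess. So contributing exactly 14 is a best response.
Each player's payoff: 30 − 14 + 35 = 51.

51 hours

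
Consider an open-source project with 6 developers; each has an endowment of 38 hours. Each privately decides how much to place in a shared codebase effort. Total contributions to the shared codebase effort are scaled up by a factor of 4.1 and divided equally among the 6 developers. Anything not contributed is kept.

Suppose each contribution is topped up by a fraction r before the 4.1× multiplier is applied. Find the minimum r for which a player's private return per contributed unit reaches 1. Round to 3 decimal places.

With matching at rate r, one contributed unit becomes (1 + r) in the shared codebase effort and returns 4.1 × (1 + r) / 6 to the contributor.
Setting this equal to 1: 1 + r = 6/4.1 = 1.4634.
So the minimum matching rate is r = 1.4634 − 1 = 0.463.

0.463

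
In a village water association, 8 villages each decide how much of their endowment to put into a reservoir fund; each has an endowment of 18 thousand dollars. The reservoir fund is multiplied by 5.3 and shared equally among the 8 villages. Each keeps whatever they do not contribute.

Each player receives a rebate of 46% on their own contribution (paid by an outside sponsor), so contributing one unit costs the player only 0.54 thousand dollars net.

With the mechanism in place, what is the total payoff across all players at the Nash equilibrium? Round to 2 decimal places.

829.44 thousand dollars

With the mechanism, a contributed unit returns (5.3/8) / 0.54 = 1.2269 per unit of net cost to the contributor — now above 1 — so contributing fully is weakly dominant for every player.
So the Nash equilibrium is full contribution by all 8; the group earns 8 × (18 × 0.46 + 5.3 × 18) = 829.44.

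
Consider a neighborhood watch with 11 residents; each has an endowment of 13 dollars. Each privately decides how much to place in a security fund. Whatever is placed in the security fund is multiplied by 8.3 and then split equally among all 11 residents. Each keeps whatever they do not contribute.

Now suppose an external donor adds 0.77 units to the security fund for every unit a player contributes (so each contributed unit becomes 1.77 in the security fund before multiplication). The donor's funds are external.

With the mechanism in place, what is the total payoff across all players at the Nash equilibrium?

2100.81 dollars

Under the mechanism each unit contributed yields 8.3 × 1.77 / 11 = 1.3355 back to its contributor per unit of net cost, which exceeds 1, making full contribution the dominant choice for everyone.
So the Nash equilibrium is full contribution by all 11; the group earns 8.3 × 1.77 × 143 = 2100.81.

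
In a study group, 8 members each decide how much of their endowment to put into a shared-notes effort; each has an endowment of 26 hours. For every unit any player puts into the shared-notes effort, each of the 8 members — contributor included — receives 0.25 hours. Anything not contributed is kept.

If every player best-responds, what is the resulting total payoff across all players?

208.00 hours

The private return per contributed unit is 0.25 < 1, so contributing 0 is dominant for every player. At the Nash equilibrium everyone keeps their 26, and the group total is 8 × 26 = 208.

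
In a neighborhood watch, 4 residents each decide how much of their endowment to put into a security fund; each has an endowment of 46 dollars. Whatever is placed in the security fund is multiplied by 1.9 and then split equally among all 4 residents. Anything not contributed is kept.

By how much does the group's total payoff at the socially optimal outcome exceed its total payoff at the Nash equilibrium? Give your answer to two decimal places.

165.60 dollars

Each contributed unit returns 1.9/4 = 0.4750 to its contributor — below 1 — so contributing 0 is dominant for every player. At the Nash equilibrium everyone keeps their 46, and the group total is 4 × 46 = 184.
Each contributed unit returns 1.900 to the group as a whole (0.4750 to each of 4 players), which exceeds 1, so the social optimum is full contribution: group total = 1.900 × 184 = 349.60.
Efficiency loss = 349.60 − 184 = 165.60.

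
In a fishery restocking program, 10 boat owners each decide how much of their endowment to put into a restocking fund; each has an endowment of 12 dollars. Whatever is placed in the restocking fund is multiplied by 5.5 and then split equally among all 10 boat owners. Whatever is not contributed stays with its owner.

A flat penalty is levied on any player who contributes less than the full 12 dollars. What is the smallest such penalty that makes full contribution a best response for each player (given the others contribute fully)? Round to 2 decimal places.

5.40 dollars

Given the others contribute fully, the best deviation is to contribute 0 (any partial contribution still incurs the fine and gives up units whose private return 0.5500 is below 1).
Deviating from 12 to 0 saves 12 dollars but forfeits the deviator's share of the drop in the restocking fund: 5.5/10 × 12 = 6.60.
So the deviation gain is 12 − 6.60 = 5.40, and the fine must be at least 5.40 dollars to wipe it out.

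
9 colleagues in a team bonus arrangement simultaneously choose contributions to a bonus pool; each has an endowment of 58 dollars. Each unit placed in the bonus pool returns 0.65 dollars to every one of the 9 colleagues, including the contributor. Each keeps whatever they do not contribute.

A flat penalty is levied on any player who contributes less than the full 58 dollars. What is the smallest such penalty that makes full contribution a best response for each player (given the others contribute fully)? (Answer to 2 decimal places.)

20.30 dollars

Given the others contribute fully, the best deviation is to contribute 0 (any partial contribution still incurs the fine and gives up units whose private return 0.65 is below 1).
Deviating from 58 to 0 saves 58 dollars but forfeits the deviator's share of the drop in the bonus pool: 0.65 × 58 = 37.70.
So the deviation gain is 58 − 37.70 = 20.30, and the fine must be at least 20.30 dollars to wipe it out.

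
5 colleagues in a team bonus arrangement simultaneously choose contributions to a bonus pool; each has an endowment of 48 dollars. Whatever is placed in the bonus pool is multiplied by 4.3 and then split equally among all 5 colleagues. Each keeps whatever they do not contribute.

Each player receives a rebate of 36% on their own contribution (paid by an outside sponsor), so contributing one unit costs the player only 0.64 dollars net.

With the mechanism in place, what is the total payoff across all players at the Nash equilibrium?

With the mechanism, a contributed unit returns (4.3/5) / 0.64 = 1.3438 per unit of net cost to the contributor — now above 1 — so contributing fully is weakly dominant for every player.
At the Nash equilibrium everyone contributes 48. Group total payoff = 5 × (48 × 0.36 + 4.3 × 48) = 1118.40.

1118.40 dollars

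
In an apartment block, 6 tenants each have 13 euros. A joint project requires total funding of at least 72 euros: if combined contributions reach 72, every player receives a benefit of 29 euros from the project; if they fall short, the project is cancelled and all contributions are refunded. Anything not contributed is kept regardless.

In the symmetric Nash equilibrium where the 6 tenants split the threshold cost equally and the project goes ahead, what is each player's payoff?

Equal share of the threshold: 72/6 = 12.
At this profile no one gains by cutting their contribution: any cut drops the total below 72, the project is cancelled, contributions are refunded, and the deviator ends with 13, which is less than 13 − 12 + 29 = 30. Contributing more than 12 just wastes the excess. So contributing exactly 12 is a best response.
Each player's payoff: 13 − 12 + 29 = 30.

30 euros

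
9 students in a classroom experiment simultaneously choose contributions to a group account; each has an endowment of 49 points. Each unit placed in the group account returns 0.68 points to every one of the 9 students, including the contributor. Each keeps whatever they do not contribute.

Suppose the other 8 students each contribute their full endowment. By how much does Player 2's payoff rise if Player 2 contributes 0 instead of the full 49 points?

Switching from a contribution of 49 to 0 lets Player 2 keep an extra 49 points, but lowers the group account by 49, which costs Player 2 their own share of that drop: 0.68 × 49 = 33.32.
Net gain = 49 − 33.32 = 15.68. The private return per contributed unit (0.68) is below 1, so free-riding is indeed the best response regardless of what the others do.

15.68 points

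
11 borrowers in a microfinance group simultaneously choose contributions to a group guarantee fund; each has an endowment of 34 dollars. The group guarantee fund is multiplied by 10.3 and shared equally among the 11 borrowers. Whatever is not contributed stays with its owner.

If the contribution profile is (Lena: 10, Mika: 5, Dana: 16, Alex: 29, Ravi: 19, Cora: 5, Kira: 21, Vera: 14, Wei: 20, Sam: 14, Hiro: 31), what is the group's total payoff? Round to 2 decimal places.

2085.20 dollars

Total contributed: 10 + 5 + 16 + 29 + 19 + 5 + 21 + 14 + 20 + 14 + 31 = 184; total kept: 11 × 34 − 184 = 190.
The group guarantee fund pays out 10.3 × 184 = 1895.20 in aggregate.
Group total = 190 + 1895.20 = 2085.20.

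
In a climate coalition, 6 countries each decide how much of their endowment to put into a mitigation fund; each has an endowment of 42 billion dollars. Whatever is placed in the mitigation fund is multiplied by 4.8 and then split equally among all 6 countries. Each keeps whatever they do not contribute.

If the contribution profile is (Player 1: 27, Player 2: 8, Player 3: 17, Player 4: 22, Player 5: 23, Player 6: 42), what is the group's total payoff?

Total contributed: 27 + 8 + 17 + 22 + 23 + 42 = 139; total kept: 6 × 42 − 139 = 113.
The mitigation fund pays out 4.8 × 139 = 667.20 in aggregate.
Group total = 113 + 667.20 = 780.20.

780.20 billion dollars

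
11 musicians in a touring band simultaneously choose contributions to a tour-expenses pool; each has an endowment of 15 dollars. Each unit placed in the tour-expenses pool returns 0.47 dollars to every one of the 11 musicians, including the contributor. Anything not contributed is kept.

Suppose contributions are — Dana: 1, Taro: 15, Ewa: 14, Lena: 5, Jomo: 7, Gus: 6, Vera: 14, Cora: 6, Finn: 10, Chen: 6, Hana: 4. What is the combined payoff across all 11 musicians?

Total contributed: 1 + 15 + 14 + 5 + 7 + 6 + 14 + 6 + 10 + 6 + 4 = 88; total kept: 11 × 15 − 88 = 77.
The tour-expenses pool pays out 0.47 × 11 × 88 = 454.96 in aggregate.
Group total = 77 + 454.96 = 531.96.

531.96 dollars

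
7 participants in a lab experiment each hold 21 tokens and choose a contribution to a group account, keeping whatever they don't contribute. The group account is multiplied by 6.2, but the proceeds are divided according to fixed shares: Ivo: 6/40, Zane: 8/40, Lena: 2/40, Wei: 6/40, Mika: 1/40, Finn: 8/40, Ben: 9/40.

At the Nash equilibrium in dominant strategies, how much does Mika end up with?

30.77 tokens

For player j, contributing a unit is worthwhile iff 6.2 × (j's share) ≥ 1, i.e. iff j's share is at least 0.1613.
Zane, Finn and Ben are above the threshold, contributing 21 each; the remaining 4 contribute 0. Total contributed: 63.
Mika keeps 21 and receives 6.2 × 63 × 1/40 = 9.77 from the group account, for a payoff of 30.77.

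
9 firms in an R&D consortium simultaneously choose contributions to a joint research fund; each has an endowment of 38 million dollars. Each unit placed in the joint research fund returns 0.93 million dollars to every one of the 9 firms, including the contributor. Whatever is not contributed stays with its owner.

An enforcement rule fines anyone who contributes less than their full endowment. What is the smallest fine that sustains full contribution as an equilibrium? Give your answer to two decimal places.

2.66 million dollars

Given the others contribute fully, the best deviation is to contribute 0 (any partial contribution still incurs the fine and gives up units whose private return 0.93 is below 1).
Deviating from 38 to 0 saves 38 million dollars but forfeits the deviator's share of the drop in the joint research fund: 0.93 × 38 = 35.34.
So the deviation gain is 38 − 35.34 = 2.66, and the fine must be at least 2.66 million dollars to wipe it out.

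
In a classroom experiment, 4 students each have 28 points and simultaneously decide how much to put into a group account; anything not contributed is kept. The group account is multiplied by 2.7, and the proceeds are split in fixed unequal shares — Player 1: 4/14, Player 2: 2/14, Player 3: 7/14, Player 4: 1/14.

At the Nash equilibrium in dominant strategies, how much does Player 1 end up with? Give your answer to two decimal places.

49.60 points

Each unit j contributes comes back to j as 2.7 × (j's share), so j prefers to contribute only if that share exceeds 1/2.7 = 0.3704; otherwise keeping the unit dominates.
Player 3 alone (share 7/14) is above the threshold, contributing 28; the remaining 3 contribute 0. Total contributed: 28.
Player 1 keeps 28 and receives 2.7 × 28 × 4/14 = 21.60 from the group account, for a payoff of 49.60.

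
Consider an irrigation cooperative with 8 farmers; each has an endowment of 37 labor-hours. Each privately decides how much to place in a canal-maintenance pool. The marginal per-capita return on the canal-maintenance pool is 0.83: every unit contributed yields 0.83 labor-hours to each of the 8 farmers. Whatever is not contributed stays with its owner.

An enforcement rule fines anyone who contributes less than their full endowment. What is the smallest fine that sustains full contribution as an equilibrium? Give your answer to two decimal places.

Given the others contribute fully, the best deviation is to contribute 0 (any partial contribution still incurs the fine and gives up units whose private return 0.83 is below 1).
Deviating from 37 to 0 saves 37 labor-hours but forfeits the deviator's share of the drop in the canal-maintenance pool: 0.83 × 37 = 30.71.
So the deviation gain is 37 − 30.71 = 6.29, and the fine must be at least 6.29 labor-hours to wipe it out.

6.29 labor-hours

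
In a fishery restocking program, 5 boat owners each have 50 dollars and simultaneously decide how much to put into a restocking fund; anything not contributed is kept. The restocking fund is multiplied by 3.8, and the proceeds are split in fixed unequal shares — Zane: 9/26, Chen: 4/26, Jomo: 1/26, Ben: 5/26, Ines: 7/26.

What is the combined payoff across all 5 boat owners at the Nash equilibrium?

A player with share s gets back 3.8·s per unit contributed, so full contribution is dominant for anyone with s > 1/3.8 = 0.2632 and zero contribution is dominant for anyone below.
Zane and Ines are above the threshold, contributing 50 each; the remaining 3 contribute 0. Total contributed: 100.
The restocking fund pays out 3.8 × 100 = 380.00 in total (split across the unequal shares, but the aggregate is all that matters for the group sum).
The 3 free-riders keep 50 each, adding 150. Group total = 150 + 380.00 = 530.00.

530.00 dollars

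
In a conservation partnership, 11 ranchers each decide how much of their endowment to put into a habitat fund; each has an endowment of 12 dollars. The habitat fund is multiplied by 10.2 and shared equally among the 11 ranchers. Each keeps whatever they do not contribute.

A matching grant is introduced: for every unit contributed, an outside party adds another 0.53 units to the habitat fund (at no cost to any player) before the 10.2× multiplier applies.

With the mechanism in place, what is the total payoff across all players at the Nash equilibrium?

2059.99 dollars

Under the mechanism each unit contributed yields 10.2 × 1.53 / 11 = 1.4187 back to its contributor per unit of net cost, which exceeds 1, making full contribution the dominant choice for everyone.
At the Nash equilibrium everyone contributes 12. Group total payoff = 10.2 × 1.53 × 132 = 2059.99.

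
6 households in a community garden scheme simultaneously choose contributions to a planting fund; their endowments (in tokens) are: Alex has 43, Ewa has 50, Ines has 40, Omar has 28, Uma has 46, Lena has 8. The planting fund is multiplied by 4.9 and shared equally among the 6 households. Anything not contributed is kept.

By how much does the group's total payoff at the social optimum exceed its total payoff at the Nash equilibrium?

838.50 tokens

The private return per contributed unit is 4.9/6 = 0.8167 < 1 for every player regardless of endowment, so the Nash equilibrium is zero contribution and the group total is Σ E_j = 43 + 50 + 40 + 28 + 46 + 8 = 215.
Each contributed unit returns 4.900 to the group, so the social optimum is full contribution by everyone: group total = 4.900 × 215 = 1053.50.
Efficiency loss = (4.900 − 1) × 215 = 838.50.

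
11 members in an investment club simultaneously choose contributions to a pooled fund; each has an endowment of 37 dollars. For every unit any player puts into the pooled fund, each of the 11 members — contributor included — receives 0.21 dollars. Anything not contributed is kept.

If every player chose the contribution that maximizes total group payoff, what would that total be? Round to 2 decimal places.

Each contributed unit returns 2.310 to the group as a whole (0.21 to each of 11 players), which exceeds 1, so the social optimum is full contribution: group total = 2.310 × 407 = 940.17.

940.17 dollars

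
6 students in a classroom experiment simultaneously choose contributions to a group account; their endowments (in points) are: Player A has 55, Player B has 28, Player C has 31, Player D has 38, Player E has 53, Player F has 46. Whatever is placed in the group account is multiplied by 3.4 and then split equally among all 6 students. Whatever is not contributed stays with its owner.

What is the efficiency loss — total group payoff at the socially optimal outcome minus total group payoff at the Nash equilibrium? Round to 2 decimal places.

The private return per contributed unit is 3.4/6 = 0.5667 < 1 for every player regardless of endowment, so the Nash equilibrium is zero contribution and the group total is Σ E_j = 55 + 28 + 31 + 38 + 53 + 46 = 251.
Each contributed unit returns 3.400 to the group, so the social optimum is full contribution by everyone: group total = 3.400 × 251 = 853.40.
Efficiency loss = (3.400 − 1) × 251 = 602.40.

602.40 points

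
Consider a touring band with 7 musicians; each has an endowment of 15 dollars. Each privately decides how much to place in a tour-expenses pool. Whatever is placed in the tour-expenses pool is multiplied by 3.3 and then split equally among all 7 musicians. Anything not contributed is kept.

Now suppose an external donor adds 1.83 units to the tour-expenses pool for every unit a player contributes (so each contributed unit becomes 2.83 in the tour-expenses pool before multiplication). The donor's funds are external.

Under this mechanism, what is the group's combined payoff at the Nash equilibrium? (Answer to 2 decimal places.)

Under the mechanism each unit contributed yields 3.3 × 2.83 / 7 = 1.3341 back to its contributor per unit of net cost, which exceeds 1, making full contribution the dominant choice for everyone.
So the Nash equilibrium is full contribution by all 7; the group earns 3.3 × 2.83 × 105 = 980.60.

980.60 dollars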